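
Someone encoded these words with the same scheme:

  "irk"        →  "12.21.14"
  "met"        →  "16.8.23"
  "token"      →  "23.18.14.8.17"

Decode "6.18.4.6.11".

coach

i is letter #9 and maps to 12: an offset of 3. The number is (letter's place in the alphabet, a=1) + 3.
Reversing it on 6.18.4.6.11: 6→(6−3)÷1=3=c, 18→(18−3)÷1=15=o, 4→(4−3)÷1=1=a, 6→(6−3)÷1=3=c, 11→(11−3)÷1=8=h.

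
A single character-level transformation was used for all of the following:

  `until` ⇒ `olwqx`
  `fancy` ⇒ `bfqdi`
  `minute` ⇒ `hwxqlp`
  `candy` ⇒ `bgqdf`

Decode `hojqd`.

angle

The output letters match the input read backwards, each shifted +3: until reversed is litnu. Two steps: reverse the string, then apply a Caesar shift of +3.
Reversing it on hojqd: shift back: h−3=e, o−3=l, j−3=g, q−3=n, d−3=a → elgna; then reverse → angle.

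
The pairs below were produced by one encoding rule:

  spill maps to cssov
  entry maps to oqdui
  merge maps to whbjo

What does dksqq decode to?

Shifts by position in spill: pos 0: s→c (+10), pos 1: p→s (+3), pos 2: i→s (+10), pos 3: l→o (+3) — repeating every 2. The shifts repeat in a cycle of length 2: positions 0,1,… shift by +10, +3, then the pattern repeats.
Reversing it on dksqq: d−10=t, k−3=h, s−10=i, q−3=n, q−10=g.

thing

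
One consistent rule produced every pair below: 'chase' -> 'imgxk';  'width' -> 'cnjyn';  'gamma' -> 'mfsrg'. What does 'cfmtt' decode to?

Shifts by position in chase: pos 0: c→i (+6), pos 1: h→m (+5), pos 2: a→g (+6), pos 3: s→x (+5) — repeating every 2. It's a Vigenère-style cipher with numeric key [6,5]: position i shifts by key[i mod 2].
Undoing it on cfmtt: c−6=w, f−5=a, m−6=g, t−5=o, t−6=n.

wagon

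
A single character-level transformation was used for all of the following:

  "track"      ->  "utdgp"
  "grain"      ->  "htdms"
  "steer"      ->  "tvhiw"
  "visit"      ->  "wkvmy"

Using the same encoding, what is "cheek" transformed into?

djhip

Each letter shifts forward by (position + 1), i.e. 1, 2, 3, … — the shift grows by one for each successive letter.
Applying it to cheek: c+1=d, h+2=j, e+3=h, e+4=i, k+5=p.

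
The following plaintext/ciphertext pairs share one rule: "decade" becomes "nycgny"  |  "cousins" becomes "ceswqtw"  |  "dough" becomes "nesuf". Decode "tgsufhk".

naughty

d(3)→n(13) and e(4)→y(24) fit y≡11x+6 (mod 26); the inverse of 11 mod 26 is 19. Each letter's alphabet position (a=0..z=25) is mapped through 11·x+6 mod 26 — an affine cipher.
Decoding tgsufhk: t(19)→19·(19−6)≡13=n; g(6)→19·(6−6)≡0=a; s(18)→19·(18−6)≡20=u; u(20)→19·(20−6)≡6=g; f(5)→19·(5−6)≡7=h; h(7)→19·(7−6)≡19=t; k(10)→19·(10−6)≡24=y (all mod 26).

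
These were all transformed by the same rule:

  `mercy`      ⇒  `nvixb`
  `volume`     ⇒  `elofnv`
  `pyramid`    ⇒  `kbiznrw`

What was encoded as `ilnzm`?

roman

Each pair mirrors across the alphabet (m↔n, e↔v, r↔i): positions sum to 25. Each letter is replaced by its mirror in the alphabet: a↔z, b↔y, c↔x, and so on (the Atbash cipher).
Reversing it on ilnzm: i↔r, l↔o, n↔m, z↔a, m↔n.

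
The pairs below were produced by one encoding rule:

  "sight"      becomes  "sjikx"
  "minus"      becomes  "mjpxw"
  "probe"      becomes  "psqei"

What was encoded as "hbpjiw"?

hanger

Each letter shifts forward by its position index (0, 1, 2, …) — the shift grows by one for each successive letter.
Decoding hbpjiw: h−0=h, b−1=a, p−2=n, j−3=g, i−4=e, w−5=r.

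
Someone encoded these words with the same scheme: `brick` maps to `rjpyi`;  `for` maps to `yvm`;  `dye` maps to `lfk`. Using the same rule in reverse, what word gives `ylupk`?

diner

The word is reversed, then every letter is shifted forward by 7.
Decoding ylupk: shift back: y−7=r, l−7=e, u−7=n, p−7=i, k−7=d → renid; then reverse → diner.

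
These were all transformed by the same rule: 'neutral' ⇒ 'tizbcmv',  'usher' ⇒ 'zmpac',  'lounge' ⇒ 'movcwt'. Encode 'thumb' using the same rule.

Read the word backwards and shift each letter +8.
On thumb: reverse → bmuht; then shift: b+8=j, m+8=u, u+8=c, h+8=p, t+8=b.

jucpb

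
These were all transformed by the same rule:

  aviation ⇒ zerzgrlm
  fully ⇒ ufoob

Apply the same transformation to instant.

rmhgzmg

Each pair mirrors across the alphabet (a↔z, v↔e, i↔r): positions sum to 25. Each letter is replaced by its mirror in the alphabet: a↔z, b↔y, c↔x, and so on (the Atbash cipher).
On instant: i↔r, n↔m, s↔h, t↔g, a↔z, n↔m, t↔g.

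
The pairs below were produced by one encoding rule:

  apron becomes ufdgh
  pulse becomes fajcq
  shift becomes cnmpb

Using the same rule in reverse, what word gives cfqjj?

Treating letters as 0–25, the rule is x ↦ 25x + 20 (mod 26).
Undoing it on cfqjj: c(2)→25·(2−20)≡18=s; f(5)→25·(5−20)≡15=p; q(16)→25·(16−20)≡4=e; j(9)→25·(9−20)≡11=l; j(9)→25·(9−20)≡11=l (all mod 26).

spell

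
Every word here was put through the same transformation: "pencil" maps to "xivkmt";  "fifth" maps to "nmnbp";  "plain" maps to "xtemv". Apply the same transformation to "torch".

bszkp

The shift depends on letter class: consonant p→x is +8, but vowel e→i is +4. Vowels shift forward by 4 and consonants shift forward by 8.
On torch: t(cons)+8=b, o(vowel)+4=s, r(cons)+8=z, c(cons)+8=k, h(cons)+8=p.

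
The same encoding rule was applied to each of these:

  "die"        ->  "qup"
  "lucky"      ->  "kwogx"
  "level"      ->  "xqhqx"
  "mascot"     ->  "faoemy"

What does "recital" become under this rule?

The output letters match the input read backwards, each shifted +12: die reversed is eid. The word is reversed, then every letter is shifted forward by 12.
For recital: reverse → laticer; then shift: l+12=x, a+12=m, t+12=f, i+12=u, c+12=o, e+12=q, r+12=d.

xmfuoqd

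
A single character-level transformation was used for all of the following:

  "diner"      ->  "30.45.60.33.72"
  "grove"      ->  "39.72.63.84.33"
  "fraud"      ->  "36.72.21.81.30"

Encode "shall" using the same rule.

With a=1..z=26, the number is 3·pos + 18.
On shall: s=19→75, h=8→42, a=1→21, l=12→54, l=12→54.

75.42.21.54.54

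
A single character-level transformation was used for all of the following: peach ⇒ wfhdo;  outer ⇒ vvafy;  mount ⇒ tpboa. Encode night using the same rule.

Shifts by position in peach: pos 0: p→w (+7), pos 1: e→f (+1), pos 2: a→h (+7), pos 3: c→d (+1) — repeating every 2. The shifts repeat in a cycle of length 2: positions 0,1,… shift by +7, +1, then the pattern repeats.
On night: n+7=u, i+1=j, g+7=n, h+1=i, t+7=a.

ujnia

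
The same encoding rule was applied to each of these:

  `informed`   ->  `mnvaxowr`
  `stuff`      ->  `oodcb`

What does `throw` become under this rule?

The word is reversed, then every letter is shifted forward by 9.
On throw: reverse → worht; then shift: w+9=f, o+9=x, r+9=a, h+9=q, t+9=c.

fxaqc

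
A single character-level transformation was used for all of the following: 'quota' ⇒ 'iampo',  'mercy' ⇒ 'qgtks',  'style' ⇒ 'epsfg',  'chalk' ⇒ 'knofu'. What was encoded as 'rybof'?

final

q(16)→i(8) and u(20)→a(0) fit y≡11x+14 (mod 26); the inverse of 11 mod 26 is 19. Treating letters as 0–25, the rule is x ↦ 11x + 14 (mod 26).
Reversing it on rybof: r(17)→19·(17−14)≡5=f; y(24)→19·(24−14)≡8=i; b(1)→19·(1−14)≡13=n; o(14)→19·(14−14)≡0=a; f(5)→19·(5−14)≡11=l (all mod 26).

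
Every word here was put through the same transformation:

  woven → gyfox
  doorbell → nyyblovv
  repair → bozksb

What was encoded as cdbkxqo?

strange

Compare letters: w→g is +10, o→y is +10, v→f is +10 — a constant shift. This is a Caesar cipher with shift 10.
Reversing it on cdbkxqo: c−10=s, d−10=t, b−10=r, k−10=a, x−10=n, q−10=g, o−10=e.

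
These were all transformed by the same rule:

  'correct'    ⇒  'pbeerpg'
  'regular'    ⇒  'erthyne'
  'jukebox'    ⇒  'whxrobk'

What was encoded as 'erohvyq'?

Compare letters: c→p is +13, o→b is +13, r→e is +13 — a constant shift. This is a Caesar cipher with shift 13.
Undoing it on erohvyq: e−13=r, r−13=e, o−13=b, h−13=u, v−13=i, y−13=l, q−13=d.

rebuild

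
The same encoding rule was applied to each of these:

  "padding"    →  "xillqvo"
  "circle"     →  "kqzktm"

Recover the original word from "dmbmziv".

Compare letters: p→x is +8, a→i is +8, d→l is +8 — a constant shift. Every letter moves 8 places later in the alphabet, wrapping around z→a.
Decoding dmbmziv: d−8=v, m−8=e, b−8=t, m−8=e, z−8=r, i−8=a, v−8=n.

veteran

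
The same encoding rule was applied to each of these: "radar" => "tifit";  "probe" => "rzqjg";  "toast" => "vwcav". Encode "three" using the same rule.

Shifts by position in radar: pos 0: r→t (+2), pos 1: a→i (+8), pos 2: d→f (+2), pos 3: a→i (+8) — repeating every 2. It's a Vigenère-style cipher with numeric key [2,8]: position i shifts by key[i mod 2].
On three: t+2=v, h+8=p, r+2=t, e+8=m, e+2=g.

vptmg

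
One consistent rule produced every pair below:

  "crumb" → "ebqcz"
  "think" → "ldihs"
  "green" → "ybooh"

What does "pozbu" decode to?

zebra

c(2)→e(4) and r(17)→b(1) fit y≡5x+20 (mod 26); the inverse of 5 mod 26 is 21. This is an affine cipher: with a=0,…,z=25, each position x becomes (5x+20) mod 26.
Reversing it on pozbu: p(15)→21·(15−20)≡25=z; o(14)→21·(14−20)≡4=e; z(25)→21·(25−20)≡1=b; b(1)→21·(1−20)≡17=r; u(20)→21·(20−20)≡0=a (all mod 26).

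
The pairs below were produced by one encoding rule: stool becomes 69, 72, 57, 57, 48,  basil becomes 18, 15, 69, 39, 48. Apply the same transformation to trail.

s(#19)→69 and t(#20)→72: differences scale by 3, so n = 3·pos + 12. Each letter becomes 3×(its alphabet position, a=1..z=26) + 12.
Applying it to trail: t=20→72, r=18→66, a=1→15, i=9→39, l=12→48.

72, 66, 15, 39, 48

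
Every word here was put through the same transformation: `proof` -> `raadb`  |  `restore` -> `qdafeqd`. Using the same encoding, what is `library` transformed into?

kdmdnux

The output letters match the input read backwards, each shifted +12: proof reversed is foorp. Two steps: reverse the string, then apply a Caesar shift of +12.
Applying it to library: reverse → yrarbil; then shift: y+12=k, r+12=d, a+12=m, r+12=d, b+12=n, i+12=u, l+12=x.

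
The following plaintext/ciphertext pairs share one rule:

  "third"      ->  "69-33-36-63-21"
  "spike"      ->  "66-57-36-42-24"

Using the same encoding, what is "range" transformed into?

63-12-51-30-24

t(#20)→69 and h(#8)→33: differences scale by 3, so n = 3·pos + 9. The formula is n = 3×(alphabet index, a=1) + 9.
On range: r=18→63, a=1→12, n=14→51, g=7→30, e=5→24.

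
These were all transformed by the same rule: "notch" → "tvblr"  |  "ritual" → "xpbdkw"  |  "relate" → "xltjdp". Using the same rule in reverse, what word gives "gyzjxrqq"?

Each letter shifts forward by (position + 6), i.e. 6, 7, 8, … — the shift grows by one for each successive letter.
Decoding gyzjxrqq: g−6=a, y−7=r, z−8=r, j−9=a, x−10=n, r−11=g, q−12=e, q−13=d.

arranged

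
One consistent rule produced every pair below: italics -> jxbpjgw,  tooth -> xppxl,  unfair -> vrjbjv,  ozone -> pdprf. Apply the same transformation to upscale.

The shift depends on letter class: consonant t→x is +4, but vowel i→j is +1. The rule splits by letter class: vowels +1, consonants +4.
For upscale: u(vowel)+1=v, p(cons)+4=t, s(cons)+4=w, c(cons)+4=g, a(vowel)+1=b, l(cons)+4=p, e(vowel)+1=f.

vtwgbpf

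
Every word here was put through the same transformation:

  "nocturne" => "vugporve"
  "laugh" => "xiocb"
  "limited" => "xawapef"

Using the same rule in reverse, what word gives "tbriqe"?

phrase

n(13)→v(21) and o(14)→u(20) fit y≡25x+8 (mod 26); the inverse of 25 mod 26 is 25. This is an affine cipher: with a=0,…,z=25, each position x becomes (25x+8) mod 26.
Reversing it on tbriqe: t(19)→25·(19−8)≡15=p; b(1)→25·(1−8)≡7=h; r(17)→25·(17−8)≡17=r; i(8)→25·(8−8)≡0=a; q(16)→25·(16−8)≡18=s; e(4)→25·(4−8)≡4=e (all mod 26).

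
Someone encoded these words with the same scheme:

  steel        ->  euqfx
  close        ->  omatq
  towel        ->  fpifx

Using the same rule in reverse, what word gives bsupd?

prior

Shifts by position in steel: pos 0: s→e (+12), pos 1: t→u (+1), pos 2: e→q (+12), pos 3: e→f (+1) — repeating every 2. The shifts repeat in a cycle of length 2: positions 0,1,… shift by +12, +1, then the pattern repeats.
Reversing it on bsupd: b−12=p, s−1=r, u−12=i, p−1=o, d−12=r.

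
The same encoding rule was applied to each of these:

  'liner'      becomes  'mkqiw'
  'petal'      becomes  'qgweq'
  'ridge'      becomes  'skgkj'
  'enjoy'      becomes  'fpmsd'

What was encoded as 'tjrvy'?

In liner: l→m is +1, i→k is +2, n→q is +3, e→i is +4 — the shift increases by 1 each position. Each letter shifts forward by (position + 1), i.e. 1, 2, 3, … — the shift grows by one for each successive letter.
Undoing it on tjrvy: t−1=s, j−2=h, r−3=o, v−4=r, y−5=t.

short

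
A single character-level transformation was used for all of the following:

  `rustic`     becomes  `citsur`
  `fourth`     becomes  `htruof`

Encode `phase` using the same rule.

The output letters match the input read backwards: rustic reversed is citsur. It's just the letters in reverse order.
On phase: reverse → esahp.

esahp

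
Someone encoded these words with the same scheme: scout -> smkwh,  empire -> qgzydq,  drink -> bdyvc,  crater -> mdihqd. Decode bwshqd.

duster

s(18)→s(18) and c(2)→m(12) fit y≡15x+8 (mod 26); the inverse of 15 mod 26 is 7. This is an affine cipher: with a=0,…,z=25, each position x becomes (15x+8) mod 26.
Undoing it on bwshqd: b(1)→7·(1−8)≡3=d; w(22)→7·(22−8)≡20=u; s(18)→7·(18−8)≡18=s; h(7)→7·(7−8)≡19=t; q(16)→7·(16−8)≡4=e; d(3)→7·(3−8)≡17=r (all mod 26).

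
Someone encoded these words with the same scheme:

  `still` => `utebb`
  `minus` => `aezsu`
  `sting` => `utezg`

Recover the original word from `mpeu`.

axis

s(18)→u(20) and t(19)→t(19) fit y≡25x+12 (mod 26); the inverse of 25 mod 26 is 25. Treating letters as 0–25, the rule is x ↦ 25x + 12 (mod 26).
Decoding mpeu: m(12)→25·(12−12)≡0=a; p(15)→25·(15−12)≡23=x; e(4)→25·(4−12)≡8=i; u(20)→25·(20−12)≡18=s (all mod 26).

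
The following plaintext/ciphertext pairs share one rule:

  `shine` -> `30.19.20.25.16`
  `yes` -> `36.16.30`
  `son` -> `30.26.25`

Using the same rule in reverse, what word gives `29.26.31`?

rot

s is letter #19 and maps to 30: an offset of 11. The number is (letter's place in the alphabet, a=1) + 11.
Reversing it on 29.26.31: 29→(29−11)÷1=18=r, 26→(26−11)÷1=15=o, 31→(31−11)÷1=20=t.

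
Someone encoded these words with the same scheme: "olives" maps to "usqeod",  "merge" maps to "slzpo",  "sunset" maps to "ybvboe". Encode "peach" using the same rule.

Letter i (0-indexed) is shifted by i+6, so successive shifts are 6, 7, 8, ….
Applying it to peach: p+6=v, e+7=l, a+8=i, c+9=l, h+10=r.

vlilr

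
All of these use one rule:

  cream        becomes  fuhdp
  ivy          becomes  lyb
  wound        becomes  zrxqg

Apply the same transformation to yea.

bhd

Compare letters: c→f is +3, r→u is +3, e→h is +3 — a constant shift. Each letter is shifted forward by 3 in the alphabet (a Caesar shift of +3).
Applying it to yea: y+3=b, e+3=h, a+3=d.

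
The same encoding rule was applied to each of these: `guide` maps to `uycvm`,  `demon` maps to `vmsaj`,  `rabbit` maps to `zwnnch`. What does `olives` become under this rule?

abcpmq

g(6)→u(20) and u(20)→y(24) fit y≡17x+22 (mod 26); the inverse of 17 mod 26 is 23. This is an affine cipher: with a=0,…,z=25, each position x becomes (17x+22) mod 26.
For olives: o(14)→17·14+22≡0=a; l(11)→17·11+22≡1=b; i(8)→17·8+22≡2=c; v(21)→17·21+22≡15=p; e(4)→17·4+22≡12=m; s(18)→17·18+22≡16=q (all mod 26).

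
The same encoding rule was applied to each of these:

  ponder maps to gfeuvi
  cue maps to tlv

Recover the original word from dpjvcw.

myself

Compare letters: p→g is +17, o→f is +17, n→e is +17 — a constant shift. Every letter moves 17 places later in the alphabet, wrapping around z→a.
Undoing it on dpjvcw: d−17=m, p−17=y, j−17=s, v−17=e, c−17=l, w−17=f.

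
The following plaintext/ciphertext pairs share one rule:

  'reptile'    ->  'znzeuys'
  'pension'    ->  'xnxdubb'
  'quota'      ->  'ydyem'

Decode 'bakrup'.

Each letter shifts forward by (position + 8), i.e. 8, 9, 10, … — the shift grows by one for each successive letter.
Decoding bakrup: b−8=t, a−9=r, k−10=a, r−11=g, u−12=i, p−13=c.

tragic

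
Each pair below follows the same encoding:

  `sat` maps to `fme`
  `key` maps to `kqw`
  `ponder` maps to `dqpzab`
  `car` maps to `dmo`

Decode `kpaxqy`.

melody

The output letters match the input read backwards, each shifted +12: sat reversed is tas. The word is reversed, then every letter is shifted forward by 12.
Decoding kpaxqy: shift back: k−12=y, p−12=d, a−12=o, x−12=l, q−12=e, y−12=m → ydolem; then reverse → melody.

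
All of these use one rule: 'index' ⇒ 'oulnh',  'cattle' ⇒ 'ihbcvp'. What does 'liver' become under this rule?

In index: i→o is +6, n→u is +7, d→l is +8, e→n is +9 — the shift increases by 1 each position. Letter i (0-indexed) is shifted by i+6, so successive shifts are 6, 7, 8, ….
On liver: l+6=r, i+7=p, v+8=d, e+9=n, r+10=b.

rpdnb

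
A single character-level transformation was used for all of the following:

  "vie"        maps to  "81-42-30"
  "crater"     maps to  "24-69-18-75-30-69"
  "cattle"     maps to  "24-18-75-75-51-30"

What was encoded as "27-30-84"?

v(#22)→81 and i(#9)→42: differences scale by 3, so n = 3·pos + 15. The formula is n = 3×(alphabet index, a=1) + 15.
Undoing it on 27-30-84: 27→(27−15)÷3=4=d, 30→(30−15)÷3=5=e, 84→(84−15)÷3=23=w.

dew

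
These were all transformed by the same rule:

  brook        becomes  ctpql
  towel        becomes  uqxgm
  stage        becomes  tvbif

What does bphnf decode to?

Shifts by position in brook: pos 0: b→c (+1), pos 1: r→t (+2), pos 2: o→p (+1), pos 3: o→q (+2) — repeating every 2. A repeating key of period 2 is used — shifts +1, +2 over and over.
Decoding bphnf: b−1=a, p−2=n, h−1=g, n−2=l, f−1=e.

angle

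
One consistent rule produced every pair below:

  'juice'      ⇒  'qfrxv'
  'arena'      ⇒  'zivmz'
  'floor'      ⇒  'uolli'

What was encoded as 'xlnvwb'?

comedy

Each pair mirrors across the alphabet (j↔q, u↔f, i↔r): positions sum to 25. Each letter is replaced by its mirror in the alphabet: a↔z, b↔y, c↔x, and so on (the Atbash cipher).
Undoing it on xlnvwb: x↔c, l↔o, n↔m, v↔e, w↔d, b↔y.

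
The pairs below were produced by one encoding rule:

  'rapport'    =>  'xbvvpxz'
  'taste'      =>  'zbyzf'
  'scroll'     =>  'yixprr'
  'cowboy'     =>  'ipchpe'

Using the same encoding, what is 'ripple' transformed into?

The shift depends on letter class: consonant r→x is +6, but vowel a→b is +1. Vowels shift forward by 1 and consonants shift forward by 6.
Applying it to ripple: r(cons)+6=x, i(vowel)+1=j, p(cons)+6=v, p(cons)+6=v, l(cons)+6=r, e(vowel)+1=f.

xjvvrf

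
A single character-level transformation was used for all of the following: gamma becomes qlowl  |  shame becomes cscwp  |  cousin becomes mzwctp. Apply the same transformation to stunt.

The shifts repeat in a cycle of length 3: positions 0,1,… shift by +10, +11, +2, then the pattern repeats.
For stunt: s+10=c, t+11=e, u+2=w, n+10=x, t+11=e.

cewxe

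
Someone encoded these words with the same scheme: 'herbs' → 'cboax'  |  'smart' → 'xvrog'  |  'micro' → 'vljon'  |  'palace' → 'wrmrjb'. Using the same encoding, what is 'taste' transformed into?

h(7)→c(2) and e(4)→b(1) fit y≡9x+17 (mod 26); the inverse of 9 mod 26 is 3. Each letter's alphabet position (a=0..z=25) is mapped through 9·x+17 mod 26 — an affine cipher.
Applying it to taste: t(19)→9·19+17≡6=g; a(0)→9·0+17≡17=r; s(18)→9·18+17≡23=x; t(19)→9·19+17≡6=g; e(4)→9·4+17≡1=b (all mod 26).

grxgb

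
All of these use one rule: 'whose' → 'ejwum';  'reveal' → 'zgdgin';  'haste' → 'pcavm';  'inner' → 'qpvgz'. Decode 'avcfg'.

It's a Vigenère-style cipher with numeric key [8,2]: position i shifts by key[i mod 2].
Undoing it on avcfg: a−8=s, v−2=t, c−8=u, f−2=d, g−8=y.

study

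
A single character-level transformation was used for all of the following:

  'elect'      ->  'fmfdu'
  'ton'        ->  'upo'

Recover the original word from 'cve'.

bud

Compare letters: e→f is +1, l→m is +1, e→f is +1 — a constant shift. Every letter moves 1 place later in the alphabet, wrapping around z→a.
Undoing it on cve: c−1=b, v−1=u, e−1=d.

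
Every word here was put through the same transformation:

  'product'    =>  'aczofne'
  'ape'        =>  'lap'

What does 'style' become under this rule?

Each letter is shifted forward by 11 in the alphabet (a Caesar shift of +11).
On style: s+11=d, t+11=e, y+11=j, l+11=w, e+11=p.

dejwp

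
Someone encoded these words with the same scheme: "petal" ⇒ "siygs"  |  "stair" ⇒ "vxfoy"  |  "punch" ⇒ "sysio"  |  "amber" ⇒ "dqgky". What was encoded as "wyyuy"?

tutor

The shift increases by 1 at each position, starting from +3: 3, 4, 5, ….
Undoing it on wyyuy: w−3=t, y−4=u, y−5=t, u−6=o, y−7=r.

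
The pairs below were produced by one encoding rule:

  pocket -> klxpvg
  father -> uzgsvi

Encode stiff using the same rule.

Each pair mirrors across the alphabet (p↔k, o↔l, c↔x): positions sum to 25. Each letter is replaced by its mirror in the alphabet: a↔z, b↔y, c↔x, and so on (the Atbash cipher).
On stiff: s↔h, t↔g, i↔r, f↔u, f↔u.

hgruu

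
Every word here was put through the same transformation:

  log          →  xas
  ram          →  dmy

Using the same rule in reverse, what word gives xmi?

law

Compare letters: l→x is +12, o→a is +12, g→s is +12 — a constant shift. Each letter is shifted forward by 12 in the alphabet (a Caesar shift of +12).
Reversing it on xmi: x−12=l, m−12=a, i−12=w.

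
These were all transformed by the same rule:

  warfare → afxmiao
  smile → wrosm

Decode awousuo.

Each letter shifts forward by (position + 4), i.e. 4, 5, 6, … — the shift grows by one for each successive letter.
Reversing it on awousuo: a−4=w, w−5=r, o−6=i, u−7=n, s−8=k, u−9=l, o−10=e.

wrinkle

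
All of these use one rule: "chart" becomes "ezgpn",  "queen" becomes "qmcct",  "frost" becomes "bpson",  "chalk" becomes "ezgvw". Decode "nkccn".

c(2)→e(4) and h(7)→z(25) fit y≡25x+6 (mod 26); the inverse of 25 mod 26 is 25. Treating letters as 0–25, the rule is x ↦ 25x + 6 (mod 26).
Reversing it on nkccn: n(13)→25·(13−6)≡19=t; k(10)→25·(10−6)≡22=w; c(2)→25·(2−6)≡4=e; c(2)→25·(2−6)≡4=e; n(13)→25·(13−6)≡19=t (all mod 26).

tweet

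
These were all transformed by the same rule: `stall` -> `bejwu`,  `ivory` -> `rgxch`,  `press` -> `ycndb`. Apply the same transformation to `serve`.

bpagn

It's a Vigenère-style cipher with numeric key [9,11]: position i shifts by key[i mod 2].
For serve: s+9=b, e+11=p, r+9=a, v+11=g, e+9=n.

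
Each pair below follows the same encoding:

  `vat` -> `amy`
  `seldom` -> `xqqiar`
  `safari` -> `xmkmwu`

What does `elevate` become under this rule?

The shift depends on letter class: consonant v→a is +5, but vowel a→m is +12. Two shifts are in play — +12 for a/e/i/o/u, +5 for every other letter.
For elevate: e(vowel)+12=q, l(cons)+5=q, e(vowel)+12=q, v(cons)+5=a, a(vowel)+12=m, t(cons)+5=y, e(vowel)+12=q.

qqqamyq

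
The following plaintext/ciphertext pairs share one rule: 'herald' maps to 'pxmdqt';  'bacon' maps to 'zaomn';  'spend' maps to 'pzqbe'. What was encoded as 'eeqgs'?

The output letters match the input read backwards, each shifted +12: herald reversed is dlareh. The word is reversed, then every letter is shifted forward by 12.
Undoing it on eeqgs: shift back: e−12=s, e−12=s, q−12=e, g−12=u, s−12=g → sseug; then reverse → guess.

guess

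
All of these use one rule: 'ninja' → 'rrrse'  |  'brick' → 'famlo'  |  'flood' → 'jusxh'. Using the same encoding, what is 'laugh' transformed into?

pjypl

Shifts by position in ninja: pos 0: n→r (+4), pos 1: i→r (+9), pos 2: n→r (+4), pos 3: j→s (+9) — repeating every 2. It's a Vigenère-style cipher with numeric key [4,9]: position i shifts by key[i mod 2].
On laugh: l+4=p, a+9=j, u+4=y, g+9=p, h+4=l.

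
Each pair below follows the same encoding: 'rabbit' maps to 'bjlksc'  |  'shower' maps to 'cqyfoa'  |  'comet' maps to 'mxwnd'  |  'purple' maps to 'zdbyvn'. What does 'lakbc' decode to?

Shifts by position in rabbit: pos 0: r→b (+10), pos 1: a→j (+9), pos 2: b→l (+10), pos 3: b→k (+9) — repeating every 2. The shifts repeat in a cycle of length 2: positions 0,1,… shift by +10, +9, then the pattern repeats.
Reversing it on lakbc: l−10=b, a−9=r, k−10=a, b−9=s, c−10=s.

brass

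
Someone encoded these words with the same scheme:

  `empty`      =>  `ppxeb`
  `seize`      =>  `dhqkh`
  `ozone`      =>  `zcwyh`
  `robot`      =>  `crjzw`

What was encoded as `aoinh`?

Shifts by position in empty: pos 0: e→p (+11), pos 1: m→p (+3), pos 2: p→x (+8), pos 3: t→e (+11), pos 4: y→b (+3) — repeating every 3. The shifts repeat in a cycle of length 3: positions 0,1,… shift by +11, +3, +8, then the pattern repeats.
Undoing it on aoinh: a−11=p, o−3=l, i−8=a, n−11=c, h−3=e.

place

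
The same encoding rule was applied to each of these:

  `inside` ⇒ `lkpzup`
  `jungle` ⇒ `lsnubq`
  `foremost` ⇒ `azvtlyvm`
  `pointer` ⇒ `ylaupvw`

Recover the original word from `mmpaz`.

The output letters match the input read backwards, each shifted +7: inside reversed is edisni. Two steps: reverse the string, then apply a Caesar shift of +7.
Reversing it on mmpaz: shift back: m−7=f, m−7=f, p−7=i, a−7=t, z−7=s → ffits; then reverse → stiff.

stiff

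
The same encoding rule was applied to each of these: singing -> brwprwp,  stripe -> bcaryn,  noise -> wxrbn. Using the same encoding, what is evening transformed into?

It's a constant shift of +9 (ROT9).
For evening: e+9=n, v+9=e, e+9=n, n+9=w, i+9=r, n+9=w, g+9=p.

nenwrwp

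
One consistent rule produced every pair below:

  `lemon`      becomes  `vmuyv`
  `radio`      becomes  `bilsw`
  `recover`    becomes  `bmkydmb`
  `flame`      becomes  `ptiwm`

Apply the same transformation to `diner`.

nqvoz

Shifts by position in lemon: pos 0: l→v (+10), pos 1: e→m (+8), pos 2: m→u (+8), pos 3: o→y (+10), pos 4: n→v (+8) — repeating every 3. A repeating key of period 3 is used — shifts +10, +8, +8 over and over.
On diner: d+10=n, i+8=q, n+8=v, e+10=o, r+8=z.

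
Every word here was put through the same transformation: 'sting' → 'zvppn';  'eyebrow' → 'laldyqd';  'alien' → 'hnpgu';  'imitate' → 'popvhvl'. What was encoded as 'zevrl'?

scope

A repeating key of period 2 is used — shifts +7, +2 over and over.
Undoing it on zevrl: z−7=s, e−2=c, v−7=o, r−2=p, l−7=e.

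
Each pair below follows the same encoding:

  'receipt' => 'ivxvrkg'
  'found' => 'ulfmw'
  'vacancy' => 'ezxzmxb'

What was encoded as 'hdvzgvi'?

sweater

Each pair mirrors across the alphabet (r↔i, e↔v, c↔x): positions sum to 25. Letters are reflected about the middle of the alphabet (position → 25−position): Atbash.
Undoing it on hdvzgvi: h↔s, d↔w, v↔e, z↔a, g↔t, v↔e, i↔r.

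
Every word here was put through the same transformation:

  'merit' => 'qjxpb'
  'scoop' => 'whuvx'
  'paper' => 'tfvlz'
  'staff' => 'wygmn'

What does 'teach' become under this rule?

The shift increases by 1 at each position, starting from +4: 4, 5, 6, ….
Applying it to teach: t+4=x, e+5=j, a+6=g, c+7=j, h+8=p.

xjgjp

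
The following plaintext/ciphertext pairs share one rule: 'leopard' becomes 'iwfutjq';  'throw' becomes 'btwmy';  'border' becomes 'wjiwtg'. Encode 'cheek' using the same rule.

pjjmh

The output letters match the input read backwards, each shifted +5: leopard reversed is drapoel. Two steps: reverse the string, then apply a Caesar shift of +5.
On cheek: reverse → keehc; then shift: k+5=p, e+5=j, e+5=j, h+5=m, c+5=h.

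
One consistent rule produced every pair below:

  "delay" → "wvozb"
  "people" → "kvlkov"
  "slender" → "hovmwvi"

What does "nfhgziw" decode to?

Each letter is replaced by its mirror in the alphabet: a↔z, b↔y, c↔x, and so on (the Atbash cipher).
Reversing it on nfhgziw: n↔m, f↔u, h↔s, g↔t, z↔a, i↔r, w↔d.

mustard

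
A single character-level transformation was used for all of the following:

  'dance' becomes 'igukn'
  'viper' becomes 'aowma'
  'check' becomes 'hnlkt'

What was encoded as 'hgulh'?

In dance: d→i is +5, a→g is +6, n→u is +7, c→k is +8 — the shift increases by 1 each position. Each letter shifts forward by (position + 5), i.e. 5, 6, 7, … — the shift grows by one for each successive letter.
Reversing it on hgulh: h−5=c, g−6=a, u−7=n, l−8=d, h−9=y.

candy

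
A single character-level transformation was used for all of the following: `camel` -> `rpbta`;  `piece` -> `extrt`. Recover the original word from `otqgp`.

Compare letters: c→r is +15, a→p is +15, m→b is +15 — a constant shift. Every letter moves 15 places later in the alphabet, wrapping around z→a.
Undoing it on otqgp: o−15=z, t−15=e, q−15=b, g−15=r, p−15=a.

zebra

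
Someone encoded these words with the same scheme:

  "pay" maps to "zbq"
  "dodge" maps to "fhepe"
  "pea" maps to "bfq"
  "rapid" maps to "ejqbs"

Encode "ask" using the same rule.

The output letters match the input read backwards, each shifted +1: pay reversed is yap. The word is reversed, then every letter is shifted forward by 1.
On ask: reverse → ksa; then shift: k+1=l, s+1=t, a+1=b.

ltb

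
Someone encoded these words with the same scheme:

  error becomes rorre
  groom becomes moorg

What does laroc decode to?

coral

The output letters match the input read backwards: error reversed is rorre. The word is simply reversed.
Undoing it on laroc: then reverse → coral.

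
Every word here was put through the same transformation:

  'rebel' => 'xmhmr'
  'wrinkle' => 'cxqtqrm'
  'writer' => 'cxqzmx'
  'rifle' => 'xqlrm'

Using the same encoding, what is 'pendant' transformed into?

vmtjitz

The shift depends on letter class: consonant r→x is +6, but vowel e→m is +8. Vowels shift forward by 8 and consonants shift forward by 6.
Applying it to pendant: p(cons)+6=v, e(vowel)+8=m, n(cons)+6=t, d(cons)+6=j, a(vowel)+8=i, n(cons)+6=t, t(cons)+6=z.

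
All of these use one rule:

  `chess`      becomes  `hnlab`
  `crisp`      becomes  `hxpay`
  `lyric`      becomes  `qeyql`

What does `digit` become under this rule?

ionqc

In chess: c→h is +5, h→n is +6, e→l is +7, s→a is +8 — the shift increases by 1 each position. Each letter shifts forward by (position + 5), i.e. 5, 6, 7, … — the shift grows by one for each successive letter.
On digit: d+5=i, i+6=o, g+7=n, i+8=q, t+9=c.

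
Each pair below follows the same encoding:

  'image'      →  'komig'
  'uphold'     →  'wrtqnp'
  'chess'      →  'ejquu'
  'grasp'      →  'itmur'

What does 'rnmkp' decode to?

plain

Shifts by position in image: pos 0: i→k (+2), pos 1: m→o (+2), pos 2: a→m (+12), pos 3: g→i (+2), pos 4: e→g (+2) — repeating every 3. It's a Vigenère-style cipher with numeric key [2,2,12]: position i shifts by key[i mod 3].
Decoding rnmkp: r−2=p, n−2=l, m−12=a, k−2=i, p−2=n.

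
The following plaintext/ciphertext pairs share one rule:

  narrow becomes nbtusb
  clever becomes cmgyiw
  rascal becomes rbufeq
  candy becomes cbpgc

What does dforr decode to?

demon

In narrow: n→n is +0, a→b is +1, r→t is +2, r→u is +3 — the shift increases by 1 each position. Each letter shifts forward by its position index (0, 1, 2, …) — the shift grows by one for each successive letter.
Undoing it on dforr: d−0=d, f−1=e, o−2=m, r−3=o, r−4=n.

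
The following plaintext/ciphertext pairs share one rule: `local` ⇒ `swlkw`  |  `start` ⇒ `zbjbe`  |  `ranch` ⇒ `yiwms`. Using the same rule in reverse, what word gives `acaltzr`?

turbine

Each letter shifts forward by (position + 7), i.e. 7, 8, 9, … — the shift grows by one for each successive letter.
Undoing it on acaltzr: a−7=t, c−8=u, a−9=r, l−10=b, t−11=i, z−12=n, r−13=e.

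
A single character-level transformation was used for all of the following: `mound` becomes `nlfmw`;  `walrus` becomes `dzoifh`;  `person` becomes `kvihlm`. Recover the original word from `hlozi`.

solar

Each pair mirrors across the alphabet (m↔n, o↔l, u↔f): positions sum to 25. Each letter is replaced by its mirror in the alphabet: a↔z, b↔y, c↔x, and so on (the Atbash cipher).
Decoding hlozi: h↔s, l↔o, o↔l, z↔a, i↔r.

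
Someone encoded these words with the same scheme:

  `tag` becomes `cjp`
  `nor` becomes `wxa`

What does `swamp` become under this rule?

bfjvy

Compare letters: t→c is +9, a→j is +9, g→p is +9 — a constant shift. This is a Caesar cipher with shift 9.
For swamp: s+9=b, w+9=f, a+9=j, m+9=v, p+9=y.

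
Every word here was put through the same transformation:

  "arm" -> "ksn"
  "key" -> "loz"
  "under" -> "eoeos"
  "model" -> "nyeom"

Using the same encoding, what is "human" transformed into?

ienko

The shift depends on letter class: consonant r→s is +1, but vowel a→k is +10. Two shifts are in play — +10 for a/e/i/o/u, +1 for every other letter.
On human: h(cons)+1=i, u(vowel)+10=e, m(cons)+1=n, a(vowel)+10=k, n(cons)+1=o.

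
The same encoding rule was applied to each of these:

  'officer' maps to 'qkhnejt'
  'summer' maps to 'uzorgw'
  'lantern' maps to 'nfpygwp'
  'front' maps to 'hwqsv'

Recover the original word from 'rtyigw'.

Shifts by position in officer: pos 0: o→q (+2), pos 1: f→k (+5), pos 2: f→h (+2), pos 3: i→n (+5) — repeating every 2. It's a Vigenère-style cipher with numeric key [2,5]: position i shifts by key[i mod 2].
Reversing it on rtyigw: r−2=p, t−5=o, y−2=w, i−5=d, g−2=e, w−5=r.

powder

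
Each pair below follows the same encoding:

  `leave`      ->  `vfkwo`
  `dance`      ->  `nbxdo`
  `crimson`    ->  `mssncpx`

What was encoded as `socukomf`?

The shifts repeat in a cycle of length 2: positions 0,1,… shift by +10, +1, then the pattern repeats.
Decoding socukomf: s−10=i, o−1=n, c−10=s, u−1=t, k−10=a, o−1=n, m−10=c, f−1=e.

instance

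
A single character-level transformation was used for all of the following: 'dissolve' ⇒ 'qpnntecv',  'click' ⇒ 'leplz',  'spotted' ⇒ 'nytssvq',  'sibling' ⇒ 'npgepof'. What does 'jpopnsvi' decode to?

d(3)→q(16) and i(8)→p(15) fit y≡5x+1 (mod 26); the inverse of 5 mod 26 is 21. Treating letters as 0–25, the rule is x ↦ 5x + 1 (mod 26).
Undoing it on jpopnsvi: j(9)→21·(9−1)≡12=m; p(15)→21·(15−1)≡8=i; o(14)→21·(14−1)≡13=n; p(15)→21·(15−1)≡8=i; n(13)→21·(13−1)≡18=s; s(18)→21·(18−1)≡19=t; v(21)→21·(21−1)≡4=e; i(8)→21·(8−1)≡17=r (all mod 26).

minister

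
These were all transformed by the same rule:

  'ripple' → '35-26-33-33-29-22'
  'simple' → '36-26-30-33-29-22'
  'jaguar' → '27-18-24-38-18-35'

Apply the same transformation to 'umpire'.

38-30-33-26-35-22

r is letter #18 and maps to 35: an offset of 17. Each letter is replaced by its alphabet position (a=1..z=26) + 17.
On umpire: u=21→38, m=13→30, p=16→33, i=9→26, r=18→35, e=5→22.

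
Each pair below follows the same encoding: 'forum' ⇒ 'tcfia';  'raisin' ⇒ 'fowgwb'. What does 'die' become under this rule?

rws

Compare letters: f→t is +14, o→c is +14, r→f is +14 — a constant shift. Every letter moves 14 places later in the alphabet, wrapping around z→a.
For die: d+14=r, i+14=w, e+14=s.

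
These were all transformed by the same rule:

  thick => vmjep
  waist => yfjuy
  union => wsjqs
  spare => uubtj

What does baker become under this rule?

The shifts repeat in a cycle of length 3: positions 0,1,… shift by +2, +5, +1, then the pattern repeats.
On baker: b+2=d, a+5=f, k+1=l, e+2=g, r+5=w.

dflgw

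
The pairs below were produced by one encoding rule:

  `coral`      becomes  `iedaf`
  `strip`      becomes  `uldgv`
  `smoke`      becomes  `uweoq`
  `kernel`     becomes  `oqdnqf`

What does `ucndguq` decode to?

c(2)→i(8) and o(14)→e(4) fit y≡17x+0 (mod 26); the inverse of 17 mod 26 is 23. Each letter's alphabet position (a=0..z=25) is mapped through 17·x+0 mod 26 — an affine cipher.
Reversing it on ucndguq: u(20)→23·(20−0)≡18=s; c(2)→23·(2−0)≡20=u; n(13)→23·(13−0)≡13=n; d(3)→23·(3−0)≡17=r; g(6)→23·(6−0)≡8=i; u(20)→23·(20−0)≡18=s; q(16)→23·(16−0)≡4=e (all mod 26).

sunrise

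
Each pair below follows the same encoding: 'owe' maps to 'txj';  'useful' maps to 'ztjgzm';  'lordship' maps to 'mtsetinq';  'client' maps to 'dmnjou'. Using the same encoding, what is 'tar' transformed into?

The shift depends on letter class: consonant w→x is +1, but vowel o→t is +5. The rule splits by letter class: vowels +5, consonants +1.
On tar: t(cons)+1=u, a(vowel)+5=f, r(cons)+1=s.

ufs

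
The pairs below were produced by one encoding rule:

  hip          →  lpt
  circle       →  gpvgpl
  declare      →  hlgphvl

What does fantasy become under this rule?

jhrxhwc

The shift depends on letter class: consonant h→l is +4, but vowel i→p is +7. Vowels shift forward by 7 and consonants shift forward by 4.
For fantasy: f(cons)+4=j, a(vowel)+7=h, n(cons)+4=r, t(cons)+4=x, a(vowel)+7=h, s(cons)+4=w, y(cons)+4=c.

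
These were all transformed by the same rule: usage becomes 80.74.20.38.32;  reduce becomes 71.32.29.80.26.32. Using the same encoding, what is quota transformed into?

68.80.62.77.20

u(#21)→80 and s(#19)→74: differences scale by 3, so n = 3·pos + 17. The formula is n = 3×(alphabet index, a=1) + 17.
On quota: q=17→68, u=21→80, o=15→62, t=20→77, a=1→20.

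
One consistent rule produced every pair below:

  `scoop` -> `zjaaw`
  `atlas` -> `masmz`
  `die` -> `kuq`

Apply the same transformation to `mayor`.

The rule splits by letter class: vowels +12, consonants +7.
Applying it to mayor: m(cons)+7=t, a(vowel)+12=m, y(cons)+7=f, o(vowel)+12=a, r(cons)+7=y.

tmfay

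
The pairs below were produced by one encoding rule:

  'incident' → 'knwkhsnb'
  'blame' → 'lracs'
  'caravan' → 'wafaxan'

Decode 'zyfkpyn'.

i(8)→k(10) and n(13)→n(13) fit y≡11x+0 (mod 26); the inverse of 11 mod 26 is 19. Each letter's alphabet position (a=0..z=25) is mapped through 11·x+0 mod 26 — an affine cipher.
Reversing it on zyfkpyn: z(25)→19·(25−0)≡7=h; y(24)→19·(24−0)≡14=o; f(5)→19·(5−0)≡17=r; k(10)→19·(10−0)≡8=i; p(15)→19·(15−0)≡25=z; y(24)→19·(24−0)≡14=o; n(13)→19·(13−0)≡13=n (all mod 26).

horizon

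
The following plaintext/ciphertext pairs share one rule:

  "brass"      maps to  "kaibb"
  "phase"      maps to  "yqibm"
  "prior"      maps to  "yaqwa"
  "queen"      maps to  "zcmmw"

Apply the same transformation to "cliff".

luqoo

The shift depends on letter class: consonant b→k is +9, but vowel a→i is +8. Two shifts are in play — +8 for a/e/i/o/u, +9 for every other letter.
Applying it to cliff: c(cons)+9=l, l(cons)+9=u, i(vowel)+8=q, f(cons)+9=o, f(cons)+9=o.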